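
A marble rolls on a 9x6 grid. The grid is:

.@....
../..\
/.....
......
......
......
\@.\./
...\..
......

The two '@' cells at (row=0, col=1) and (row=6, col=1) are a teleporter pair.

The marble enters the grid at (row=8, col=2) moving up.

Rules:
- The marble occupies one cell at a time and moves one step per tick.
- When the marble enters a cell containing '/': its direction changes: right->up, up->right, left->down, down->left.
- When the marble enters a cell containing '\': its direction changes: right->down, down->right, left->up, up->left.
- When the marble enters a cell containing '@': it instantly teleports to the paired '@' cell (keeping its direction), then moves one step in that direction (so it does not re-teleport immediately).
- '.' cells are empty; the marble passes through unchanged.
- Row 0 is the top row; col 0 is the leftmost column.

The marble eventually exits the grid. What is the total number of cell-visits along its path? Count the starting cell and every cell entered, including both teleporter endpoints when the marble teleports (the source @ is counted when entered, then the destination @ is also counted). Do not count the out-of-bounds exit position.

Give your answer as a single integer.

Step 1: enter (8,2), '.' pass, move up to (7,2)
Step 2: enter (7,2), '.' pass, move up to (6,2)
Step 3: enter (6,2), '.' pass, move up to (5,2)
Step 4: enter (5,2), '.' pass, move up to (4,2)
Step 5: enter (4,2), '.' pass, move up to (3,2)
Step 6: enter (3,2), '.' pass, move up to (2,2)
Step 7: enter (2,2), '.' pass, move up to (1,2)
Step 8: enter (1,2), '/' deflects up->right, move right to (1,3)
Step 9: enter (1,3), '.' pass, move right to (1,4)
Step 10: enter (1,4), '.' pass, move right to (1,5)
Step 11: enter (1,5), '\' deflects right->down, move down to (2,5)
Step 12: enter (2,5), '.' pass, move down to (3,5)
Step 13: enter (3,5), '.' pass, move down to (4,5)
Step 14: enter (4,5), '.' pass, move down to (5,5)
Step 15: enter (5,5), '.' pass, move down to (6,5)
Step 16: enter (6,5), '/' deflects down->left, move left to (6,4)
Step 17: enter (6,4), '.' pass, move left to (6,3)
Step 18: enter (6,3), '\' deflects left->up, move up to (5,3)
Step 19: enter (5,3), '.' pass, move up to (4,3)
Step 20: enter (4,3), '.' pass, move up to (3,3)
Step 21: enter (3,3), '.' pass, move up to (2,3)
Step 22: enter (2,3), '.' pass, move up to (1,3)
Step 23: enter (1,3), '.' pass, move up to (0,3)
Step 24: enter (0,3), '.' pass, move up to (-1,3)
Step 25: at (-1,3) — EXIT via top edge, pos 3
Path length (cell visits): 24

Answer: 24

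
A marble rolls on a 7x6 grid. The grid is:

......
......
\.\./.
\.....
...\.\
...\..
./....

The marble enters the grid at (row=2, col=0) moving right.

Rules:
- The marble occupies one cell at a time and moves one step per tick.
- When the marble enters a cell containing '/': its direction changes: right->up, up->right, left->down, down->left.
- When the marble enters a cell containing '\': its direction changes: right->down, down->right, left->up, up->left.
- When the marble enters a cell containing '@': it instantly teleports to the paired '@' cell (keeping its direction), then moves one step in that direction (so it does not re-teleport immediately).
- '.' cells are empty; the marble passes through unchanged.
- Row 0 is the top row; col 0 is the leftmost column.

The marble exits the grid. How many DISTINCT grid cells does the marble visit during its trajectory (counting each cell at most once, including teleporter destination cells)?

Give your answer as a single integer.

Answer: 7

Derivation:
Step 1: enter (2,0), '\' deflects right->down, move down to (3,0)
Step 2: enter (3,0), '\' deflects down->right, move right to (3,1)
Step 3: enter (3,1), '.' pass, move right to (3,2)
Step 4: enter (3,2), '.' pass, move right to (3,3)
Step 5: enter (3,3), '.' pass, move right to (3,4)
Step 6: enter (3,4), '.' pass, move right to (3,5)
Step 7: enter (3,5), '.' pass, move right to (3,6)
Step 8: at (3,6) — EXIT via right edge, pos 3
Distinct cells visited: 7 (path length 7)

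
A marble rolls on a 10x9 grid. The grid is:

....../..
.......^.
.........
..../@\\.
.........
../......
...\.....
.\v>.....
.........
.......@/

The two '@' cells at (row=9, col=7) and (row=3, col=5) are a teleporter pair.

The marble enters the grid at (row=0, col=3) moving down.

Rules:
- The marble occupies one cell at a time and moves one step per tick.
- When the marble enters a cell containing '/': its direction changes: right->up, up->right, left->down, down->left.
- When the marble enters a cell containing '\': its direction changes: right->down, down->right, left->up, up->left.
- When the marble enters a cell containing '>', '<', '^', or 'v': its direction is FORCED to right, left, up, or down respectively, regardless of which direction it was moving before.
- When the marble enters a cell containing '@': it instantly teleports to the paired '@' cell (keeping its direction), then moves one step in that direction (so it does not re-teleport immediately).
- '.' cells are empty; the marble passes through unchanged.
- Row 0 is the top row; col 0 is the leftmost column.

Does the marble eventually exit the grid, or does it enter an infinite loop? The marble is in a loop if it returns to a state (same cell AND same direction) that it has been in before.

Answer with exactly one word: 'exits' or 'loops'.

Answer: exits

Derivation:
Step 1: enter (0,3), '.' pass, move down to (1,3)
Step 2: enter (1,3), '.' pass, move down to (2,3)
Step 3: enter (2,3), '.' pass, move down to (3,3)
Step 4: enter (3,3), '.' pass, move down to (4,3)
Step 5: enter (4,3), '.' pass, move down to (5,3)
Step 6: enter (5,3), '.' pass, move down to (6,3)
Step 7: enter (6,3), '\' deflects down->right, move right to (6,4)
Step 8: enter (6,4), '.' pass, move right to (6,5)
Step 9: enter (6,5), '.' pass, move right to (6,6)
Step 10: enter (6,6), '.' pass, move right to (6,7)
Step 11: enter (6,7), '.' pass, move right to (6,8)
Step 12: enter (6,8), '.' pass, move right to (6,9)
Step 13: at (6,9) — EXIT via right edge, pos 6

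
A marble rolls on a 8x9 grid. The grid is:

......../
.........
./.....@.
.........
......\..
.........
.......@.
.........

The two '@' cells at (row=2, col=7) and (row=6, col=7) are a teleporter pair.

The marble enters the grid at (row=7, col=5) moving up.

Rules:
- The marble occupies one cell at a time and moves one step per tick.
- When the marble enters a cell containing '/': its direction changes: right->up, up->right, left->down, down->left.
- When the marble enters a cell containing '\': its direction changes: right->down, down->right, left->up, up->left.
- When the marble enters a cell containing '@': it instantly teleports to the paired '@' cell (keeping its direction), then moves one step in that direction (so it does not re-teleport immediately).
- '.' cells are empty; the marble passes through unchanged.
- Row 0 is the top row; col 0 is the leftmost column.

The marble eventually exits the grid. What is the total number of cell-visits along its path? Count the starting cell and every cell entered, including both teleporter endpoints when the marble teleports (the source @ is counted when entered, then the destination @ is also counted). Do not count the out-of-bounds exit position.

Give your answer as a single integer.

Answer: 8

Derivation:
Step 1: enter (7,5), '.' pass, move up to (6,5)
Step 2: enter (6,5), '.' pass, move up to (5,5)
Step 3: enter (5,5), '.' pass, move up to (4,5)
Step 4: enter (4,5), '.' pass, move up to (3,5)
Step 5: enter (3,5), '.' pass, move up to (2,5)
Step 6: enter (2,5), '.' pass, move up to (1,5)
Step 7: enter (1,5), '.' pass, move up to (0,5)
Step 8: enter (0,5), '.' pass, move up to (-1,5)
Step 9: at (-1,5) — EXIT via top edge, pos 5
Path length (cell visits): 8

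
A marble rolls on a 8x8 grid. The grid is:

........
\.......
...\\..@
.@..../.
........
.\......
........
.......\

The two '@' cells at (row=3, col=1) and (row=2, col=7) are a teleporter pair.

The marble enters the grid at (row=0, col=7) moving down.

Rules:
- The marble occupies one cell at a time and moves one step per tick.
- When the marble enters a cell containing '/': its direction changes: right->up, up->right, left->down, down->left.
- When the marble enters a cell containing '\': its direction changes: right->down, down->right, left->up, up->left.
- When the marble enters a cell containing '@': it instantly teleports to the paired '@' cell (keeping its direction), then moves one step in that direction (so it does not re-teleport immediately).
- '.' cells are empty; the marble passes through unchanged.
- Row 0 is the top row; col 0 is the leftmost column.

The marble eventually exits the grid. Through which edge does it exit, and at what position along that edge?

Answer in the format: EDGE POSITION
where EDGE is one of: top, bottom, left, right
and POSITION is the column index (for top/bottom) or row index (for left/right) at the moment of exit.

Step 1: enter (0,7), '.' pass, move down to (1,7)
Step 2: enter (1,7), '.' pass, move down to (2,7)
Step 3: enter (2,7), '@' teleport (2,7)->(3,1), also enter (3,1), move down to (4,1)
Step 4: enter (4,1), '.' pass, move down to (5,1)
Step 5: enter (5,1), '\' deflects down->right, move right to (5,2)
Step 6: enter (5,2), '.' pass, move right to (5,3)
Step 7: enter (5,3), '.' pass, move right to (5,4)
Step 8: enter (5,4), '.' pass, move right to (5,5)
Step 9: enter (5,5), '.' pass, move right to (5,6)
Step 10: enter (5,6), '.' pass, move right to (5,7)
Step 11: enter (5,7), '.' pass, move right to (5,8)
Step 12: at (5,8) — EXIT via right edge, pos 5

Answer: right 5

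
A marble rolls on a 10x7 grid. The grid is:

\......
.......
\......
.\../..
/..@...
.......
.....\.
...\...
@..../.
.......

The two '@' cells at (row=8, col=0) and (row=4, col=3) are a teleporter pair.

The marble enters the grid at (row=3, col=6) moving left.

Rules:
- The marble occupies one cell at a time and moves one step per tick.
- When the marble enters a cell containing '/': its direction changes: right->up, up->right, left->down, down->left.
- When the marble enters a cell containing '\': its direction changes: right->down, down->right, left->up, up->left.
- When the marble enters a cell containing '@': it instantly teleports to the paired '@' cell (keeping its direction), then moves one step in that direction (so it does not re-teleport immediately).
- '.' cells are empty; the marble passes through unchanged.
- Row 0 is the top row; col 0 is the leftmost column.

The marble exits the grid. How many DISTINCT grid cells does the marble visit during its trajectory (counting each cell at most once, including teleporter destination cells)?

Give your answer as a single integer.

Answer: 9

Derivation:
Step 1: enter (3,6), '.' pass, move left to (3,5)
Step 2: enter (3,5), '.' pass, move left to (3,4)
Step 3: enter (3,4), '/' deflects left->down, move down to (4,4)
Step 4: enter (4,4), '.' pass, move down to (5,4)
Step 5: enter (5,4), '.' pass, move down to (6,4)
Step 6: enter (6,4), '.' pass, move down to (7,4)
Step 7: enter (7,4), '.' pass, move down to (8,4)
Step 8: enter (8,4), '.' pass, move down to (9,4)
Step 9: enter (9,4), '.' pass, move down to (10,4)
Step 10: at (10,4) — EXIT via bottom edge, pos 4
Distinct cells visited: 9 (path length 9)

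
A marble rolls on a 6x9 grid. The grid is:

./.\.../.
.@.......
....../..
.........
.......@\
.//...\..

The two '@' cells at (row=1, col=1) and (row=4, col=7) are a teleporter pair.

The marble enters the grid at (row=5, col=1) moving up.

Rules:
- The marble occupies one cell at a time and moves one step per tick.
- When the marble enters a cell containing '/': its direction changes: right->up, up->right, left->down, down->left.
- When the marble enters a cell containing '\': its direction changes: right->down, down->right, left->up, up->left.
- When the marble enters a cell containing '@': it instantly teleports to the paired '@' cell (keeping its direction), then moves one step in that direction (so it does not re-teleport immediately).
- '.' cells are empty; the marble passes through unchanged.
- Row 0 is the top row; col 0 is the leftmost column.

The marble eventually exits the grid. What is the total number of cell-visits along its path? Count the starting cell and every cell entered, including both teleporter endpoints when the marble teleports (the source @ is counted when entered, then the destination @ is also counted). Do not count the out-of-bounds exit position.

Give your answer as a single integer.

Step 1: enter (5,1), '/' deflects up->right, move right to (5,2)
Step 2: enter (5,2), '/' deflects right->up, move up to (4,2)
Step 3: enter (4,2), '.' pass, move up to (3,2)
Step 4: enter (3,2), '.' pass, move up to (2,2)
Step 5: enter (2,2), '.' pass, move up to (1,2)
Step 6: enter (1,2), '.' pass, move up to (0,2)
Step 7: enter (0,2), '.' pass, move up to (-1,2)
Step 8: at (-1,2) — EXIT via top edge, pos 2
Path length (cell visits): 7

Answer: 7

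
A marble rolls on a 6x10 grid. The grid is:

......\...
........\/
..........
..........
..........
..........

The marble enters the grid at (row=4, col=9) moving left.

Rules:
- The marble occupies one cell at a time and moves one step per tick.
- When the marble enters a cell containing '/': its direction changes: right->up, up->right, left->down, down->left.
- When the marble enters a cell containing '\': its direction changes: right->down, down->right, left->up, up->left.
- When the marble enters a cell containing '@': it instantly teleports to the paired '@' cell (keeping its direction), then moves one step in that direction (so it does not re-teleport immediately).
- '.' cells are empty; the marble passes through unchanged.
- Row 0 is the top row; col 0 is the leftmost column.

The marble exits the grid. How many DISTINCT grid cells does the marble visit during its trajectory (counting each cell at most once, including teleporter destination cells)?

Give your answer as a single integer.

Answer: 10

Derivation:
Step 1: enter (4,9), '.' pass, move left to (4,8)
Step 2: enter (4,8), '.' pass, move left to (4,7)
Step 3: enter (4,7), '.' pass, move left to (4,6)
Step 4: enter (4,6), '.' pass, move left to (4,5)
Step 5: enter (4,5), '.' pass, move left to (4,4)
Step 6: enter (4,4), '.' pass, move left to (4,3)
Step 7: enter (4,3), '.' pass, move left to (4,2)
Step 8: enter (4,2), '.' pass, move left to (4,1)
Step 9: enter (4,1), '.' pass, move left to (4,0)
Step 10: enter (4,0), '.' pass, move left to (4,-1)
Step 11: at (4,-1) — EXIT via left edge, pos 4
Distinct cells visited: 10 (path length 10)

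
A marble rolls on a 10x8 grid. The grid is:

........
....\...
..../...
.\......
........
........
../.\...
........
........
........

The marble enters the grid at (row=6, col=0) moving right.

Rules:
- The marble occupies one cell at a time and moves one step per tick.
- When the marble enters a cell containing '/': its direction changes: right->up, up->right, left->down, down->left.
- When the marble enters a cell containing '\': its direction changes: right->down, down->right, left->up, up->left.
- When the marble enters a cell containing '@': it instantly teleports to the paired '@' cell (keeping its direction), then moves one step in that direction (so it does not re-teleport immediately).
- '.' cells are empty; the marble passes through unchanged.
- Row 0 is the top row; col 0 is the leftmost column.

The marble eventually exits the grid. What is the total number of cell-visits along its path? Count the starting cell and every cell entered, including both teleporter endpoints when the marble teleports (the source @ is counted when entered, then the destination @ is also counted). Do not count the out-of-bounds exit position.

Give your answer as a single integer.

Step 1: enter (6,0), '.' pass, move right to (6,1)
Step 2: enter (6,1), '.' pass, move right to (6,2)
Step 3: enter (6,2), '/' deflects right->up, move up to (5,2)
Step 4: enter (5,2), '.' pass, move up to (4,2)
Step 5: enter (4,2), '.' pass, move up to (3,2)
Step 6: enter (3,2), '.' pass, move up to (2,2)
Step 7: enter (2,2), '.' pass, move up to (1,2)
Step 8: enter (1,2), '.' pass, move up to (0,2)
Step 9: enter (0,2), '.' pass, move up to (-1,2)
Step 10: at (-1,2) — EXIT via top edge, pos 2
Path length (cell visits): 9

Answer: 9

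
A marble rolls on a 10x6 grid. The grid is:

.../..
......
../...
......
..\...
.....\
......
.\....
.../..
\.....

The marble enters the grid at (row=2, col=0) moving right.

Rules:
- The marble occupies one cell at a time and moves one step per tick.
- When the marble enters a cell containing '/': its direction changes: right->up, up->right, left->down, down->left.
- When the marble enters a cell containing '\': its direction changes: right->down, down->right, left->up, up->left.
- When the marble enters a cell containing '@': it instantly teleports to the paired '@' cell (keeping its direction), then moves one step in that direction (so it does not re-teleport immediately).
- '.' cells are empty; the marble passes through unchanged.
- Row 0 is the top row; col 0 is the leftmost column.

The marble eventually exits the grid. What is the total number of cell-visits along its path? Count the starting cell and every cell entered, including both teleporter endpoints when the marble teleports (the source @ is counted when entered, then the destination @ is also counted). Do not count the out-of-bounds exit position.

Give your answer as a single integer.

Step 1: enter (2,0), '.' pass, move right to (2,1)
Step 2: enter (2,1), '.' pass, move right to (2,2)
Step 3: enter (2,2), '/' deflects right->up, move up to (1,2)
Step 4: enter (1,2), '.' pass, move up to (0,2)
Step 5: enter (0,2), '.' pass, move up to (-1,2)
Step 6: at (-1,2) — EXIT via top edge, pos 2
Path length (cell visits): 5

Answer: 5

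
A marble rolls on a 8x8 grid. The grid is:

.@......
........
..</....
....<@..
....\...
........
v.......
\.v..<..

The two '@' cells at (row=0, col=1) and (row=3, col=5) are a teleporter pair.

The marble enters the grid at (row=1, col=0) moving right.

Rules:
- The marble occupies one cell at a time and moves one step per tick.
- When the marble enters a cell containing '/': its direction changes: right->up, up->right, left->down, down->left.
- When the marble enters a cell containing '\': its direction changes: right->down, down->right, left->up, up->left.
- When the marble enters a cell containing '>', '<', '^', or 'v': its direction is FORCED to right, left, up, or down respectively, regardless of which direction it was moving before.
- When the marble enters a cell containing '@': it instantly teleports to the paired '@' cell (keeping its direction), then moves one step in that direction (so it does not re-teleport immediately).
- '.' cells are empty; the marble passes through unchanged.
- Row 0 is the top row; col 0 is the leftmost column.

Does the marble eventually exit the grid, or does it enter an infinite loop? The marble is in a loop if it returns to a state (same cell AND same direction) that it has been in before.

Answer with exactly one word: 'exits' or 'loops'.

Step 1: enter (1,0), '.' pass, move right to (1,1)
Step 2: enter (1,1), '.' pass, move right to (1,2)
Step 3: enter (1,2), '.' pass, move right to (1,3)
Step 4: enter (1,3), '.' pass, move right to (1,4)
Step 5: enter (1,4), '.' pass, move right to (1,5)
Step 6: enter (1,5), '.' pass, move right to (1,6)
Step 7: enter (1,6), '.' pass, move right to (1,7)
Step 8: enter (1,7), '.' pass, move right to (1,8)
Step 9: at (1,8) — EXIT via right edge, pos 1

Answer: exits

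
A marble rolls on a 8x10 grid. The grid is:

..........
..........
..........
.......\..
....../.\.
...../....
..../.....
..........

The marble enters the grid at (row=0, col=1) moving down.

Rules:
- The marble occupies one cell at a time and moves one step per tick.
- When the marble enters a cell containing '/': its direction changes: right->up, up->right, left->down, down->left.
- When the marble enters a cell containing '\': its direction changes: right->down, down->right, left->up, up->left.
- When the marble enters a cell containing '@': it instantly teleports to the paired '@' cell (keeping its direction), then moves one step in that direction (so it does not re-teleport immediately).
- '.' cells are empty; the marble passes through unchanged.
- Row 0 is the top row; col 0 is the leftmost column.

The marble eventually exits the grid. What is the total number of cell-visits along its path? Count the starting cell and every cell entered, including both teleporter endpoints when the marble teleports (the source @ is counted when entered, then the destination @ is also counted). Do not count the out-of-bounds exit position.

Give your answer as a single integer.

Answer: 8

Derivation:
Step 1: enter (0,1), '.' pass, move down to (1,1)
Step 2: enter (1,1), '.' pass, move down to (2,1)
Step 3: enter (2,1), '.' pass, move down to (3,1)
Step 4: enter (3,1), '.' pass, move down to (4,1)
Step 5: enter (4,1), '.' pass, move down to (5,1)
Step 6: enter (5,1), '.' pass, move down to (6,1)
Step 7: enter (6,1), '.' pass, move down to (7,1)
Step 8: enter (7,1), '.' pass, move down to (8,1)
Step 9: at (8,1) — EXIT via bottom edge, pos 1
Path length (cell visits): 8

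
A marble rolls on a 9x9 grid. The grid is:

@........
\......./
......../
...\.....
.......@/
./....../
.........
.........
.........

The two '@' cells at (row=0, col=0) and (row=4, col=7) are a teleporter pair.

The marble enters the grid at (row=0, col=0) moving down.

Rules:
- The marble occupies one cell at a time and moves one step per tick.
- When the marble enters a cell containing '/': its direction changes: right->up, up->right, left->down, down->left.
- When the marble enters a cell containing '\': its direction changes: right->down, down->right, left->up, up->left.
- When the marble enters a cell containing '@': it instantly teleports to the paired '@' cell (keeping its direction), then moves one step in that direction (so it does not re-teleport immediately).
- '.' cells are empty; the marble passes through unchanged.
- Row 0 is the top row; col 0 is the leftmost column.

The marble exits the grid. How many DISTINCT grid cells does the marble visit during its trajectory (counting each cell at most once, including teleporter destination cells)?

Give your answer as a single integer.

Step 1: enter (0,0), '@' teleport (0,0)->(4,7), also enter (4,7), move down to (5,7)
Step 2: enter (5,7), '.' pass, move down to (6,7)
Step 3: enter (6,7), '.' pass, move down to (7,7)
Step 4: enter (7,7), '.' pass, move down to (8,7)
Step 5: enter (8,7), '.' pass, move down to (9,7)
Step 6: at (9,7) — EXIT via bottom edge, pos 7
Distinct cells visited: 6 (path length 6)

Answer: 6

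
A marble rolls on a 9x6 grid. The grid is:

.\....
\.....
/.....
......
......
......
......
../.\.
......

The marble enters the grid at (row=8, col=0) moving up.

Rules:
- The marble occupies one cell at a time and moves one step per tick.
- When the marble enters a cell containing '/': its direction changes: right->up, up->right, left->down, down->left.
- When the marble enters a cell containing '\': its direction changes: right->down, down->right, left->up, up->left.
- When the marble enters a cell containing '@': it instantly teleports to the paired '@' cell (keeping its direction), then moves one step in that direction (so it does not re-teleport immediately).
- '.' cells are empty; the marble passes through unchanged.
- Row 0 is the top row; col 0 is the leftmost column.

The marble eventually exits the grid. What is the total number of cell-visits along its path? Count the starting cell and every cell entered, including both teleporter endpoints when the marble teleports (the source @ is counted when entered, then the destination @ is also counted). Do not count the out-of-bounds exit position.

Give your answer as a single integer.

Answer: 12

Derivation:
Step 1: enter (8,0), '.' pass, move up to (7,0)
Step 2: enter (7,0), '.' pass, move up to (6,0)
Step 3: enter (6,0), '.' pass, move up to (5,0)
Step 4: enter (5,0), '.' pass, move up to (4,0)
Step 5: enter (4,0), '.' pass, move up to (3,0)
Step 6: enter (3,0), '.' pass, move up to (2,0)
Step 7: enter (2,0), '/' deflects up->right, move right to (2,1)
Step 8: enter (2,1), '.' pass, move right to (2,2)
Step 9: enter (2,2), '.' pass, move right to (2,3)
Step 10: enter (2,3), '.' pass, move right to (2,4)
Step 11: enter (2,4), '.' pass, move right to (2,5)
Step 12: enter (2,5), '.' pass, move right to (2,6)
Step 13: at (2,6) — EXIT via right edge, pos 2
Path length (cell visits): 12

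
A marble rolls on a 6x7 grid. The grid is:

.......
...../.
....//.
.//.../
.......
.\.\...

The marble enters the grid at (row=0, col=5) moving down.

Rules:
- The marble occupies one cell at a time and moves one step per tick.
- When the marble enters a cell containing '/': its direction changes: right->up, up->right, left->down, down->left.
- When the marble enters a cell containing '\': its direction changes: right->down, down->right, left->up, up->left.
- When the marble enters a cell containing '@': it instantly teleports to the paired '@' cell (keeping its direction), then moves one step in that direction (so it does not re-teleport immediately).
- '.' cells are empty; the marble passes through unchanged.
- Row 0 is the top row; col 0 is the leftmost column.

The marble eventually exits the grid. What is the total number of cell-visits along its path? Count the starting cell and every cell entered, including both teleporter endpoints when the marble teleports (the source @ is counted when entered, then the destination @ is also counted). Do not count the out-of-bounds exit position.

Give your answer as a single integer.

Step 1: enter (0,5), '.' pass, move down to (1,5)
Step 2: enter (1,5), '/' deflects down->left, move left to (1,4)
Step 3: enter (1,4), '.' pass, move left to (1,3)
Step 4: enter (1,3), '.' pass, move left to (1,2)
Step 5: enter (1,2), '.' pass, move left to (1,1)
Step 6: enter (1,1), '.' pass, move left to (1,0)
Step 7: enter (1,0), '.' pass, move left to (1,-1)
Step 8: at (1,-1) — EXIT via left edge, pos 1
Path length (cell visits): 7

Answer: 7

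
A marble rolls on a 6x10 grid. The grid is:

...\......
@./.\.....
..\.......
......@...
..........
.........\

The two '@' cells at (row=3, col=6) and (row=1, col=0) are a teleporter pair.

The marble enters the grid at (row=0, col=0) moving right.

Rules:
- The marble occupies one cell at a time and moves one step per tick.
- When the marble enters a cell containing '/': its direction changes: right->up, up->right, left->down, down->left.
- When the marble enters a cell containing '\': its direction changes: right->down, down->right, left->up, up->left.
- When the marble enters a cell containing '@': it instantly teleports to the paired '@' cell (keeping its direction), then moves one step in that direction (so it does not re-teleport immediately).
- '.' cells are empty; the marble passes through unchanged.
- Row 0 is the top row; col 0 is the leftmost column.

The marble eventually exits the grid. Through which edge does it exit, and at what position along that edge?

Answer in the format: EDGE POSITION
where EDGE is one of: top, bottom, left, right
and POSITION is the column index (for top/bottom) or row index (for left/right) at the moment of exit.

Answer: bottom 3

Derivation:
Step 1: enter (0,0), '.' pass, move right to (0,1)
Step 2: enter (0,1), '.' pass, move right to (0,2)
Step 3: enter (0,2), '.' pass, move right to (0,3)
Step 4: enter (0,3), '\' deflects right->down, move down to (1,3)
Step 5: enter (1,3), '.' pass, move down to (2,3)
Step 6: enter (2,3), '.' pass, move down to (3,3)
Step 7: enter (3,3), '.' pass, move down to (4,3)
Step 8: enter (4,3), '.' pass, move down to (5,3)
Step 9: enter (5,3), '.' pass, move down to (6,3)
Step 10: at (6,3) — EXIT via bottom edge, pos 3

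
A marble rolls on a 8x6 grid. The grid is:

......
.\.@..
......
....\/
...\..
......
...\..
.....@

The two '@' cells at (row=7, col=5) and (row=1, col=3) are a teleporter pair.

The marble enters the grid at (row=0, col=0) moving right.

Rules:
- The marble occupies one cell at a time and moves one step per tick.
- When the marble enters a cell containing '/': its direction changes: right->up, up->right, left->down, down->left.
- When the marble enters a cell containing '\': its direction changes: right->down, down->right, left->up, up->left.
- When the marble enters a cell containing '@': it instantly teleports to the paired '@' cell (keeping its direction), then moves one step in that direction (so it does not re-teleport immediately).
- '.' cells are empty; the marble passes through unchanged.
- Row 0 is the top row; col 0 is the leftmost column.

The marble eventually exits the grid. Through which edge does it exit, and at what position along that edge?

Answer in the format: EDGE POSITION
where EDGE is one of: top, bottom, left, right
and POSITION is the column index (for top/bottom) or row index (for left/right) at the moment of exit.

Step 1: enter (0,0), '.' pass, move right to (0,1)
Step 2: enter (0,1), '.' pass, move right to (0,2)
Step 3: enter (0,2), '.' pass, move right to (0,3)
Step 4: enter (0,3), '.' pass, move right to (0,4)
Step 5: enter (0,4), '.' pass, move right to (0,5)
Step 6: enter (0,5), '.' pass, move right to (0,6)
Step 7: at (0,6) — EXIT via right edge, pos 0

Answer: right 0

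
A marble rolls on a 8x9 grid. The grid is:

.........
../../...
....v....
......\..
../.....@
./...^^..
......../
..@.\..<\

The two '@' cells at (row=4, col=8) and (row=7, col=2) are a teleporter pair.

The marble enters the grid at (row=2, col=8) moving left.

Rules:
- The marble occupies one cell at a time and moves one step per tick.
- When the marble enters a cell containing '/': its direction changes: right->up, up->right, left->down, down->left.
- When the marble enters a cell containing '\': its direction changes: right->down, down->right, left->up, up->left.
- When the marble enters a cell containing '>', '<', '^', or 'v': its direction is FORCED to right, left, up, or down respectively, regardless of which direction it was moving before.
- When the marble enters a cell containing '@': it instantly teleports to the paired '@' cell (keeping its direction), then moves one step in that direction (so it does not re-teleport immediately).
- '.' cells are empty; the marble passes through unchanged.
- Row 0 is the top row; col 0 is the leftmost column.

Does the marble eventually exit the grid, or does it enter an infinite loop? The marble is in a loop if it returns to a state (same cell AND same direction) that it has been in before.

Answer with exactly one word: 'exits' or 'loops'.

Answer: loops

Derivation:
Step 1: enter (2,8), '.' pass, move left to (2,7)
Step 2: enter (2,7), '.' pass, move left to (2,6)
Step 3: enter (2,6), '.' pass, move left to (2,5)
Step 4: enter (2,5), '.' pass, move left to (2,4)
Step 5: enter (2,4), 'v' forces left->down, move down to (3,4)
Step 6: enter (3,4), '.' pass, move down to (4,4)
Step 7: enter (4,4), '.' pass, move down to (5,4)
Step 8: enter (5,4), '.' pass, move down to (6,4)
Step 9: enter (6,4), '.' pass, move down to (7,4)
Step 10: enter (7,4), '\' deflects down->right, move right to (7,5)
Step 11: enter (7,5), '.' pass, move right to (7,6)
Step 12: enter (7,6), '.' pass, move right to (7,7)
Step 13: enter (7,7), '<' forces right->left, move left to (7,6)
Step 14: enter (7,6), '.' pass, move left to (7,5)
Step 15: enter (7,5), '.' pass, move left to (7,4)
Step 16: enter (7,4), '\' deflects left->up, move up to (6,4)
Step 17: enter (6,4), '.' pass, move up to (5,4)
Step 18: enter (5,4), '.' pass, move up to (4,4)
Step 19: enter (4,4), '.' pass, move up to (3,4)
Step 20: enter (3,4), '.' pass, move up to (2,4)
Step 21: enter (2,4), 'v' forces up->down, move down to (3,4)
Step 22: at (3,4) dir=down — LOOP DETECTED (seen before)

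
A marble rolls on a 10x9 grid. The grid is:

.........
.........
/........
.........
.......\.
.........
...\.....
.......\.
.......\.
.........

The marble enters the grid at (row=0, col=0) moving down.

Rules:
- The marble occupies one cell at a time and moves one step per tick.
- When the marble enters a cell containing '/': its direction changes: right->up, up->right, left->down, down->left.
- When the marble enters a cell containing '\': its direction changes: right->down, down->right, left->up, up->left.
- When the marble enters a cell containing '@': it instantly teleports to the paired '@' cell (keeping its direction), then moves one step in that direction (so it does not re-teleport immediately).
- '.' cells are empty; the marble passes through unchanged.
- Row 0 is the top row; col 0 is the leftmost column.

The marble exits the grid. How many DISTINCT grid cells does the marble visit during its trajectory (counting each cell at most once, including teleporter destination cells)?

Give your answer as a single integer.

Step 1: enter (0,0), '.' pass, move down to (1,0)
Step 2: enter (1,0), '.' pass, move down to (2,0)
Step 3: enter (2,0), '/' deflects down->left, move left to (2,-1)
Step 4: at (2,-1) — EXIT via left edge, pos 2
Distinct cells visited: 3 (path length 3)

Answer: 3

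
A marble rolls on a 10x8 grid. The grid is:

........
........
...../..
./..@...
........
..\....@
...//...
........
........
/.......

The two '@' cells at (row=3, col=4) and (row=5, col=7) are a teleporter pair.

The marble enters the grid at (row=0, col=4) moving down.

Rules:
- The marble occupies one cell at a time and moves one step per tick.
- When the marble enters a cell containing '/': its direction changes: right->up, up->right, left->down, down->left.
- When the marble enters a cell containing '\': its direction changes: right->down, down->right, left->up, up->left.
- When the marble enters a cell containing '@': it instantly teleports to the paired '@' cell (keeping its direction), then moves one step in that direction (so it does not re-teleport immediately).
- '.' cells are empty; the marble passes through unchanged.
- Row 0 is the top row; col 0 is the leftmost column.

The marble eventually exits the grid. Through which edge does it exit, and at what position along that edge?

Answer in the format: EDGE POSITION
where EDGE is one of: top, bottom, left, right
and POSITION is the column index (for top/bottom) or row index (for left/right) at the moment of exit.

Step 1: enter (0,4), '.' pass, move down to (1,4)
Step 2: enter (1,4), '.' pass, move down to (2,4)
Step 3: enter (2,4), '.' pass, move down to (3,4)
Step 4: enter (3,4), '@' teleport (3,4)->(5,7), also enter (5,7), move down to (6,7)
Step 5: enter (6,7), '.' pass, move down to (7,7)
Step 6: enter (7,7), '.' pass, move down to (8,7)
Step 7: enter (8,7), '.' pass, move down to (9,7)
Step 8: enter (9,7), '.' pass, move down to (10,7)
Step 9: at (10,7) — EXIT via bottom edge, pos 7

Answer: bottom 7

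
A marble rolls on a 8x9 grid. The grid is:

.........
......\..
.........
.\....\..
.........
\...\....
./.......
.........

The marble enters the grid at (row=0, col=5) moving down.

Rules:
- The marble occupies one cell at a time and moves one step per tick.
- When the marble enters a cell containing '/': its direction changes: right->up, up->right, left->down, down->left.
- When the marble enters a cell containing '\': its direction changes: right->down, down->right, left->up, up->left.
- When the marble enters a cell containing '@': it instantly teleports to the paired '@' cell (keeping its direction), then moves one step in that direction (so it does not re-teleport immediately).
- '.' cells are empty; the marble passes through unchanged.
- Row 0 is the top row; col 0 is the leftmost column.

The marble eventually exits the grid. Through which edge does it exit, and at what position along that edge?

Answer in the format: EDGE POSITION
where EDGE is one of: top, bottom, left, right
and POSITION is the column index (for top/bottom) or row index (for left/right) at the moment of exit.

Step 1: enter (0,5), '.' pass, move down to (1,5)
Step 2: enter (1,5), '.' pass, move down to (2,5)
Step 3: enter (2,5), '.' pass, move down to (3,5)
Step 4: enter (3,5), '.' pass, move down to (4,5)
Step 5: enter (4,5), '.' pass, move down to (5,5)
Step 6: enter (5,5), '.' pass, move down to (6,5)
Step 7: enter (6,5), '.' pass, move down to (7,5)
Step 8: enter (7,5), '.' pass, move down to (8,5)
Step 9: at (8,5) — EXIT via bottom edge, pos 5

Answer: bottom 5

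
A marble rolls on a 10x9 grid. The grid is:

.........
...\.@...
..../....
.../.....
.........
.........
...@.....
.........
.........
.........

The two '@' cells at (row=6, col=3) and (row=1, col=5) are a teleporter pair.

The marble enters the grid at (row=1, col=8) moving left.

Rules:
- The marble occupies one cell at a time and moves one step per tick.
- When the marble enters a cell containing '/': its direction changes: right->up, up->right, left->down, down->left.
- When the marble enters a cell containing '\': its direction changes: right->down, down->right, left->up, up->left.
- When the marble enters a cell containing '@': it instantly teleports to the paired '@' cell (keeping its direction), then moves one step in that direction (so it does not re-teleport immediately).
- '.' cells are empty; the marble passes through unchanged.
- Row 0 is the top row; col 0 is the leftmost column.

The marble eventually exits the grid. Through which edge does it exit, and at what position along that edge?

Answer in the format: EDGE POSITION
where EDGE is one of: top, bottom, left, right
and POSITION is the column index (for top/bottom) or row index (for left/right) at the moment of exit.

Answer: left 6

Derivation:
Step 1: enter (1,8), '.' pass, move left to (1,7)
Step 2: enter (1,7), '.' pass, move left to (1,6)
Step 3: enter (1,6), '.' pass, move left to (1,5)
Step 4: enter (1,5), '@' teleport (1,5)->(6,3), also enter (6,3), move left to (6,2)
Step 5: enter (6,2), '.' pass, move left to (6,1)
Step 6: enter (6,1), '.' pass, move left to (6,0)
Step 7: enter (6,0), '.' pass, move left to (6,-1)
Step 8: at (6,-1) — EXIT via left edge, pos 6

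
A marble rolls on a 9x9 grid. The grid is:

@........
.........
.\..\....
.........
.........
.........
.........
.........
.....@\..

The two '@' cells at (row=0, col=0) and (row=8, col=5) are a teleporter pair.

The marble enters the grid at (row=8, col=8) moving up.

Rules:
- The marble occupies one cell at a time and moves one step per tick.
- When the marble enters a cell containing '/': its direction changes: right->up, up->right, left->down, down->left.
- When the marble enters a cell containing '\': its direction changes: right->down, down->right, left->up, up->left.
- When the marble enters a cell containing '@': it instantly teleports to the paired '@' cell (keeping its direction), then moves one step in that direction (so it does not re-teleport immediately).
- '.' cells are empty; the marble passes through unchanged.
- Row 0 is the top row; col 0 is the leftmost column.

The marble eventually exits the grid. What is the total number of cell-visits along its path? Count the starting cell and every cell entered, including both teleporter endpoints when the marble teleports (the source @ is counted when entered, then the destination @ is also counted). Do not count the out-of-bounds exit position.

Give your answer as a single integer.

Answer: 9

Derivation:
Step 1: enter (8,8), '.' pass, move up to (7,8)
Step 2: enter (7,8), '.' pass, move up to (6,8)
Step 3: enter (6,8), '.' pass, move up to (5,8)
Step 4: enter (5,8), '.' pass, move up to (4,8)
Step 5: enter (4,8), '.' pass, move up to (3,8)
Step 6: enter (3,8), '.' pass, move up to (2,8)
Step 7: enter (2,8), '.' pass, move up to (1,8)
Step 8: enter (1,8), '.' pass, move up to (0,8)
Step 9: enter (0,8), '.' pass, move up to (-1,8)
Step 10: at (-1,8) — EXIT via top edge, pos 8
Path length (cell visits): 9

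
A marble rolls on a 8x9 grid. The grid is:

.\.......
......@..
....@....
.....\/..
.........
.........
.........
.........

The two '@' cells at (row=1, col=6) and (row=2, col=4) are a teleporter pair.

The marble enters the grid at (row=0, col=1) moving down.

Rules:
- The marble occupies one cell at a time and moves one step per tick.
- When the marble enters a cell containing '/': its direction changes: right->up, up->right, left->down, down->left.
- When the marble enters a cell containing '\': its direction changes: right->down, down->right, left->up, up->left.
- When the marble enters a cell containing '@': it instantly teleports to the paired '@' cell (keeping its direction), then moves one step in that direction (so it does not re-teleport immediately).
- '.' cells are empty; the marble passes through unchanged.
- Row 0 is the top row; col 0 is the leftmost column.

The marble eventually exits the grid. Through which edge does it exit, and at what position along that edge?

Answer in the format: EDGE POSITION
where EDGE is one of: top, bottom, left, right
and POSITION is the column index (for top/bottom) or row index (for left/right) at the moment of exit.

Answer: right 0

Derivation:
Step 1: enter (0,1), '\' deflects down->right, move right to (0,2)
Step 2: enter (0,2), '.' pass, move right to (0,3)
Step 3: enter (0,3), '.' pass, move right to (0,4)
Step 4: enter (0,4), '.' pass, move right to (0,5)
Step 5: enter (0,5), '.' pass, move right to (0,6)
Step 6: enter (0,6), '.' pass, move right to (0,7)
Step 7: enter (0,7), '.' pass, move right to (0,8)
Step 8: enter (0,8), '.' pass, move right to (0,9)
Step 9: at (0,9) — EXIT via right edge, pos 0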